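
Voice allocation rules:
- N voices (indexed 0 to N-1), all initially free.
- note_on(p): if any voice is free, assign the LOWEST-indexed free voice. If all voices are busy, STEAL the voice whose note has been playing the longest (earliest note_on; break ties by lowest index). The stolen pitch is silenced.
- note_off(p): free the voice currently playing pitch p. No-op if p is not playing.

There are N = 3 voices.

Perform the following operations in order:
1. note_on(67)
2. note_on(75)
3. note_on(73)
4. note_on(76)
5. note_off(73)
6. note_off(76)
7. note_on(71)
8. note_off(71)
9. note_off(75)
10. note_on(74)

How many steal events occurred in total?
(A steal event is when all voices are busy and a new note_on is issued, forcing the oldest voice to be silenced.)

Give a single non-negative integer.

Op 1: note_on(67): voice 0 is free -> assigned | voices=[67 - -]
Op 2: note_on(75): voice 1 is free -> assigned | voices=[67 75 -]
Op 3: note_on(73): voice 2 is free -> assigned | voices=[67 75 73]
Op 4: note_on(76): all voices busy, STEAL voice 0 (pitch 67, oldest) -> assign | voices=[76 75 73]
Op 5: note_off(73): free voice 2 | voices=[76 75 -]
Op 6: note_off(76): free voice 0 | voices=[- 75 -]
Op 7: note_on(71): voice 0 is free -> assigned | voices=[71 75 -]
Op 8: note_off(71): free voice 0 | voices=[- 75 -]
Op 9: note_off(75): free voice 1 | voices=[- - -]
Op 10: note_on(74): voice 0 is free -> assigned | voices=[74 - -]

Answer: 1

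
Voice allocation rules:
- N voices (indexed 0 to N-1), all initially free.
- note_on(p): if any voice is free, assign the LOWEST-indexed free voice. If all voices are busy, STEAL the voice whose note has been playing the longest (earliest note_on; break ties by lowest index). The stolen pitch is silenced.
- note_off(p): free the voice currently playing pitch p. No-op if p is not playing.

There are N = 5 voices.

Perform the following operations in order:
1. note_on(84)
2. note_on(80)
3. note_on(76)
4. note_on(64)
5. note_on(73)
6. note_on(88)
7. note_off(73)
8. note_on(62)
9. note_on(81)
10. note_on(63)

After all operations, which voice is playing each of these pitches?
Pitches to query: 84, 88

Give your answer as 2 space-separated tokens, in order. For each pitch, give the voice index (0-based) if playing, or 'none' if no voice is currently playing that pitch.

Answer: none 0

Derivation:
Op 1: note_on(84): voice 0 is free -> assigned | voices=[84 - - - -]
Op 2: note_on(80): voice 1 is free -> assigned | voices=[84 80 - - -]
Op 3: note_on(76): voice 2 is free -> assigned | voices=[84 80 76 - -]
Op 4: note_on(64): voice 3 is free -> assigned | voices=[84 80 76 64 -]
Op 5: note_on(73): voice 4 is free -> assigned | voices=[84 80 76 64 73]
Op 6: note_on(88): all voices busy, STEAL voice 0 (pitch 84, oldest) -> assign | voices=[88 80 76 64 73]
Op 7: note_off(73): free voice 4 | voices=[88 80 76 64 -]
Op 8: note_on(62): voice 4 is free -> assigned | voices=[88 80 76 64 62]
Op 9: note_on(81): all voices busy, STEAL voice 1 (pitch 80, oldest) -> assign | voices=[88 81 76 64 62]
Op 10: note_on(63): all voices busy, STEAL voice 2 (pitch 76, oldest) -> assign | voices=[88 81 63 64 62]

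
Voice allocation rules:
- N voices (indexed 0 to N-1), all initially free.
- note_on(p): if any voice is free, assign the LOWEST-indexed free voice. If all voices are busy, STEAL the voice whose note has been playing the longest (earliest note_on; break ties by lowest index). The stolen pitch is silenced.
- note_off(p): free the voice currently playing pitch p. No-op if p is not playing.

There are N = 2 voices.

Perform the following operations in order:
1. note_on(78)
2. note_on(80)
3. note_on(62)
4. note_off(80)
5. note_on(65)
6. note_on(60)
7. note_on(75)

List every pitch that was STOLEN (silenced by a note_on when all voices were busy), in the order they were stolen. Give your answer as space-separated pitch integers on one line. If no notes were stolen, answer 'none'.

Op 1: note_on(78): voice 0 is free -> assigned | voices=[78 -]
Op 2: note_on(80): voice 1 is free -> assigned | voices=[78 80]
Op 3: note_on(62): all voices busy, STEAL voice 0 (pitch 78, oldest) -> assign | voices=[62 80]
Op 4: note_off(80): free voice 1 | voices=[62 -]
Op 5: note_on(65): voice 1 is free -> assigned | voices=[62 65]
Op 6: note_on(60): all voices busy, STEAL voice 0 (pitch 62, oldest) -> assign | voices=[60 65]
Op 7: note_on(75): all voices busy, STEAL voice 1 (pitch 65, oldest) -> assign | voices=[60 75]

Answer: 78 62 65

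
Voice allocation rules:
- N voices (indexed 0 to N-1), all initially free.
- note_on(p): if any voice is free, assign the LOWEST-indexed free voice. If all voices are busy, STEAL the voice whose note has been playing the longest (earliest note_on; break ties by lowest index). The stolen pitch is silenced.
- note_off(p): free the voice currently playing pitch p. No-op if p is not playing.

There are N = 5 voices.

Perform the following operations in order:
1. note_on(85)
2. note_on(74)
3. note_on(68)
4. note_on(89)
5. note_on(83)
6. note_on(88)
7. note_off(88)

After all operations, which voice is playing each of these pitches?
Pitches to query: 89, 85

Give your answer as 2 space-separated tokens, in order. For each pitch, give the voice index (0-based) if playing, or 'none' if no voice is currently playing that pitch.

Op 1: note_on(85): voice 0 is free -> assigned | voices=[85 - - - -]
Op 2: note_on(74): voice 1 is free -> assigned | voices=[85 74 - - -]
Op 3: note_on(68): voice 2 is free -> assigned | voices=[85 74 68 - -]
Op 4: note_on(89): voice 3 is free -> assigned | voices=[85 74 68 89 -]
Op 5: note_on(83): voice 4 is free -> assigned | voices=[85 74 68 89 83]
Op 6: note_on(88): all voices busy, STEAL voice 0 (pitch 85, oldest) -> assign | voices=[88 74 68 89 83]
Op 7: note_off(88): free voice 0 | voices=[- 74 68 89 83]

Answer: 3 none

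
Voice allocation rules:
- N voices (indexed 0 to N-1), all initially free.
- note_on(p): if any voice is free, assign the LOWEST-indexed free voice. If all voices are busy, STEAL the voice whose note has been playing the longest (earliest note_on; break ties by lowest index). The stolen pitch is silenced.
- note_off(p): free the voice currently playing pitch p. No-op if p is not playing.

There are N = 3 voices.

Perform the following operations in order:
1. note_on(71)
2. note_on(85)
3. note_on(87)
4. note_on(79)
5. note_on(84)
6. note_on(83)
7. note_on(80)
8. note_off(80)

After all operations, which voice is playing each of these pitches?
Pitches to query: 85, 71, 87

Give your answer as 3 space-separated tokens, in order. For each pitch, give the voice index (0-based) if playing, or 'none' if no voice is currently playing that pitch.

Op 1: note_on(71): voice 0 is free -> assigned | voices=[71 - -]
Op 2: note_on(85): voice 1 is free -> assigned | voices=[71 85 -]
Op 3: note_on(87): voice 2 is free -> assigned | voices=[71 85 87]
Op 4: note_on(79): all voices busy, STEAL voice 0 (pitch 71, oldest) -> assign | voices=[79 85 87]
Op 5: note_on(84): all voices busy, STEAL voice 1 (pitch 85, oldest) -> assign | voices=[79 84 87]
Op 6: note_on(83): all voices busy, STEAL voice 2 (pitch 87, oldest) -> assign | voices=[79 84 83]
Op 7: note_on(80): all voices busy, STEAL voice 0 (pitch 79, oldest) -> assign | voices=[80 84 83]
Op 8: note_off(80): free voice 0 | voices=[- 84 83]

Answer: none none none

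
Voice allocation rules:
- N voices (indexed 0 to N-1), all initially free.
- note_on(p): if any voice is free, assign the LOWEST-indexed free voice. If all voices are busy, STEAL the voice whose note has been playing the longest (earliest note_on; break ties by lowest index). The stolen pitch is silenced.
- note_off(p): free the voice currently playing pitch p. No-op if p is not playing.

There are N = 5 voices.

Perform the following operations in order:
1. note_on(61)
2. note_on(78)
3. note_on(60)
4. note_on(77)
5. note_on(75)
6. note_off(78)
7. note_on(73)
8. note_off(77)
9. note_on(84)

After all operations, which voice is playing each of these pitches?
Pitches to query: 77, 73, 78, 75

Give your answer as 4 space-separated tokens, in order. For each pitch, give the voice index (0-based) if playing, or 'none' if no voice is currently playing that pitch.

Answer: none 1 none 4

Derivation:
Op 1: note_on(61): voice 0 is free -> assigned | voices=[61 - - - -]
Op 2: note_on(78): voice 1 is free -> assigned | voices=[61 78 - - -]
Op 3: note_on(60): voice 2 is free -> assigned | voices=[61 78 60 - -]
Op 4: note_on(77): voice 3 is free -> assigned | voices=[61 78 60 77 -]
Op 5: note_on(75): voice 4 is free -> assigned | voices=[61 78 60 77 75]
Op 6: note_off(78): free voice 1 | voices=[61 - 60 77 75]
Op 7: note_on(73): voice 1 is free -> assigned | voices=[61 73 60 77 75]
Op 8: note_off(77): free voice 3 | voices=[61 73 60 - 75]
Op 9: note_on(84): voice 3 is free -> assigned | voices=[61 73 60 84 75]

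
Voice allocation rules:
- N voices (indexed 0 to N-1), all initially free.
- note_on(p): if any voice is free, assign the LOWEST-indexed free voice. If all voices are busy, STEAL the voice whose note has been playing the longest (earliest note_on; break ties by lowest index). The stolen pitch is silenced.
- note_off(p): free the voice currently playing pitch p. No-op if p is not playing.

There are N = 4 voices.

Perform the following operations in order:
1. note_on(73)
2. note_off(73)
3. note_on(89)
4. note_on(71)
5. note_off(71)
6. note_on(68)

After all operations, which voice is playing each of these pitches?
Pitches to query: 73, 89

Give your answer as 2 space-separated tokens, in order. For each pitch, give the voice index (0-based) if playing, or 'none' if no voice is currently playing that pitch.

Answer: none 0

Derivation:
Op 1: note_on(73): voice 0 is free -> assigned | voices=[73 - - -]
Op 2: note_off(73): free voice 0 | voices=[- - - -]
Op 3: note_on(89): voice 0 is free -> assigned | voices=[89 - - -]
Op 4: note_on(71): voice 1 is free -> assigned | voices=[89 71 - -]
Op 5: note_off(71): free voice 1 | voices=[89 - - -]
Op 6: note_on(68): voice 1 is free -> assigned | voices=[89 68 - -]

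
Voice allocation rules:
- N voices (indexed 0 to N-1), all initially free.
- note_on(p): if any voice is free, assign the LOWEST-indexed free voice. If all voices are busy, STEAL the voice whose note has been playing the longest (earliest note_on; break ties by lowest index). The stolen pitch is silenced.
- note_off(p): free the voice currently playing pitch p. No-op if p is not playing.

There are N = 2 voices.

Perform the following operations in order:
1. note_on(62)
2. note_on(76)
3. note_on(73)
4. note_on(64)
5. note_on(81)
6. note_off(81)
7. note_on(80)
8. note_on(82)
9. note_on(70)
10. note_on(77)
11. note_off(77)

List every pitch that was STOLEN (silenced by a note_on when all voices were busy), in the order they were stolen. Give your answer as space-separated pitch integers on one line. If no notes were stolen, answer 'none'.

Op 1: note_on(62): voice 0 is free -> assigned | voices=[62 -]
Op 2: note_on(76): voice 1 is free -> assigned | voices=[62 76]
Op 3: note_on(73): all voices busy, STEAL voice 0 (pitch 62, oldest) -> assign | voices=[73 76]
Op 4: note_on(64): all voices busy, STEAL voice 1 (pitch 76, oldest) -> assign | voices=[73 64]
Op 5: note_on(81): all voices busy, STEAL voice 0 (pitch 73, oldest) -> assign | voices=[81 64]
Op 6: note_off(81): free voice 0 | voices=[- 64]
Op 7: note_on(80): voice 0 is free -> assigned | voices=[80 64]
Op 8: note_on(82): all voices busy, STEAL voice 1 (pitch 64, oldest) -> assign | voices=[80 82]
Op 9: note_on(70): all voices busy, STEAL voice 0 (pitch 80, oldest) -> assign | voices=[70 82]
Op 10: note_on(77): all voices busy, STEAL voice 1 (pitch 82, oldest) -> assign | voices=[70 77]
Op 11: note_off(77): free voice 1 | voices=[70 -]

Answer: 62 76 73 64 80 82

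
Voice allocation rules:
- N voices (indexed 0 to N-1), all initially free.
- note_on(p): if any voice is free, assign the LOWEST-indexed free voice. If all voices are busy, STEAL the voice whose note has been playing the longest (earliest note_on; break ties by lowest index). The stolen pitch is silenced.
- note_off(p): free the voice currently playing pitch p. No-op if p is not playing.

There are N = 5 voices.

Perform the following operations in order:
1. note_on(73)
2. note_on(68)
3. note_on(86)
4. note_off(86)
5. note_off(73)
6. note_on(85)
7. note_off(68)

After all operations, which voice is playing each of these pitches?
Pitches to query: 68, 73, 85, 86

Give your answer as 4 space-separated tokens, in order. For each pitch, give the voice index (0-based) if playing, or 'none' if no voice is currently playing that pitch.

Answer: none none 0 none

Derivation:
Op 1: note_on(73): voice 0 is free -> assigned | voices=[73 - - - -]
Op 2: note_on(68): voice 1 is free -> assigned | voices=[73 68 - - -]
Op 3: note_on(86): voice 2 is free -> assigned | voices=[73 68 86 - -]
Op 4: note_off(86): free voice 2 | voices=[73 68 - - -]
Op 5: note_off(73): free voice 0 | voices=[- 68 - - -]
Op 6: note_on(85): voice 0 is free -> assigned | voices=[85 68 - - -]
Op 7: note_off(68): free voice 1 | voices=[85 - - - -]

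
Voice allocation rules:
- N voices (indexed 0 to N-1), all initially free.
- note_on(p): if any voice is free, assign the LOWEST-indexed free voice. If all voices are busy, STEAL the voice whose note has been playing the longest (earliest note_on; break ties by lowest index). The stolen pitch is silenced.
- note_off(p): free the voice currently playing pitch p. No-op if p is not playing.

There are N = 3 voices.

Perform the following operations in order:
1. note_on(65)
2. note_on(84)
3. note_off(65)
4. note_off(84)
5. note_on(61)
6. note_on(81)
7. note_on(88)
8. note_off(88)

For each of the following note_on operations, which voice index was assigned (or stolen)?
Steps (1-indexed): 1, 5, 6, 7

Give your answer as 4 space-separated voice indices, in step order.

Answer: 0 0 1 2

Derivation:
Op 1: note_on(65): voice 0 is free -> assigned | voices=[65 - -]
Op 2: note_on(84): voice 1 is free -> assigned | voices=[65 84 -]
Op 3: note_off(65): free voice 0 | voices=[- 84 -]
Op 4: note_off(84): free voice 1 | voices=[- - -]
Op 5: note_on(61): voice 0 is free -> assigned | voices=[61 - -]
Op 6: note_on(81): voice 1 is free -> assigned | voices=[61 81 -]
Op 7: note_on(88): voice 2 is free -> assigned | voices=[61 81 88]
Op 8: note_off(88): free voice 2 | voices=[61 81 -]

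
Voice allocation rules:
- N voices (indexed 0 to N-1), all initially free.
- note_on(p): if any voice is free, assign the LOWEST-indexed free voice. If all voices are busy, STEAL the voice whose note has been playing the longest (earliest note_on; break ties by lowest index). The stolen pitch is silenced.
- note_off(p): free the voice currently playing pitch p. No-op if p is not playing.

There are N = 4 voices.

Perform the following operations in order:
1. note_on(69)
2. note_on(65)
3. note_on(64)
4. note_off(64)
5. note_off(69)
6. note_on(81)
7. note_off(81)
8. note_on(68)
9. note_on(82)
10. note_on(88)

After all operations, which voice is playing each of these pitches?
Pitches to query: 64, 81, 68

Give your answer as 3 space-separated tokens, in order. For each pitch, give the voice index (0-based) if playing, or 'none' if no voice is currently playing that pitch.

Op 1: note_on(69): voice 0 is free -> assigned | voices=[69 - - -]
Op 2: note_on(65): voice 1 is free -> assigned | voices=[69 65 - -]
Op 3: note_on(64): voice 2 is free -> assigned | voices=[69 65 64 -]
Op 4: note_off(64): free voice 2 | voices=[69 65 - -]
Op 5: note_off(69): free voice 0 | voices=[- 65 - -]
Op 6: note_on(81): voice 0 is free -> assigned | voices=[81 65 - -]
Op 7: note_off(81): free voice 0 | voices=[- 65 - -]
Op 8: note_on(68): voice 0 is free -> assigned | voices=[68 65 - -]
Op 9: note_on(82): voice 2 is free -> assigned | voices=[68 65 82 -]
Op 10: note_on(88): voice 3 is free -> assigned | voices=[68 65 82 88]

Answer: none none 0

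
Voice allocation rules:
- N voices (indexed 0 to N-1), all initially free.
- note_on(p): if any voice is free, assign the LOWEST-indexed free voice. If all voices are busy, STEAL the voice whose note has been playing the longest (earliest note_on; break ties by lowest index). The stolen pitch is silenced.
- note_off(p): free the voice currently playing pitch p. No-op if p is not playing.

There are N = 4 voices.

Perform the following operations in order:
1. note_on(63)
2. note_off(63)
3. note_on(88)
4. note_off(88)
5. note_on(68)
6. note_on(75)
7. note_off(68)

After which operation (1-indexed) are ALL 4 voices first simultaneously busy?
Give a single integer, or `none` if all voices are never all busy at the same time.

Op 1: note_on(63): voice 0 is free -> assigned | voices=[63 - - -]
Op 2: note_off(63): free voice 0 | voices=[- - - -]
Op 3: note_on(88): voice 0 is free -> assigned | voices=[88 - - -]
Op 4: note_off(88): free voice 0 | voices=[- - - -]
Op 5: note_on(68): voice 0 is free -> assigned | voices=[68 - - -]
Op 6: note_on(75): voice 1 is free -> assigned | voices=[68 75 - -]
Op 7: note_off(68): free voice 0 | voices=[- 75 - -]

Answer: none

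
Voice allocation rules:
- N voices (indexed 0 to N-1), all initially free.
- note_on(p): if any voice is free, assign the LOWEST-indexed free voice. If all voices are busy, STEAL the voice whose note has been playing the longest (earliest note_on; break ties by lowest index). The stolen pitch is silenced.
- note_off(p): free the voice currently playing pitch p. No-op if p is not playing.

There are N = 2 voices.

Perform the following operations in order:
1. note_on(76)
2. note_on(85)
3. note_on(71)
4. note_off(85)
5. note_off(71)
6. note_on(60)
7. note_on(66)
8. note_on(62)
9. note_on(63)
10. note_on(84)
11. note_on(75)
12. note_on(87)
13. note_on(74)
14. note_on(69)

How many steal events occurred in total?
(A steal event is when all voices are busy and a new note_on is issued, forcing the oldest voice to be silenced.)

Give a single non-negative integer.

Answer: 8

Derivation:
Op 1: note_on(76): voice 0 is free -> assigned | voices=[76 -]
Op 2: note_on(85): voice 1 is free -> assigned | voices=[76 85]
Op 3: note_on(71): all voices busy, STEAL voice 0 (pitch 76, oldest) -> assign | voices=[71 85]
Op 4: note_off(85): free voice 1 | voices=[71 -]
Op 5: note_off(71): free voice 0 | voices=[- -]
Op 6: note_on(60): voice 0 is free -> assigned | voices=[60 -]
Op 7: note_on(66): voice 1 is free -> assigned | voices=[60 66]
Op 8: note_on(62): all voices busy, STEAL voice 0 (pitch 60, oldest) -> assign | voices=[62 66]
Op 9: note_on(63): all voices busy, STEAL voice 1 (pitch 66, oldest) -> assign | voices=[62 63]
Op 10: note_on(84): all voices busy, STEAL voice 0 (pitch 62, oldest) -> assign | voices=[84 63]
Op 11: note_on(75): all voices busy, STEAL voice 1 (pitch 63, oldest) -> assign | voices=[84 75]
Op 12: note_on(87): all voices busy, STEAL voice 0 (pitch 84, oldest) -> assign | voices=[87 75]
Op 13: note_on(74): all voices busy, STEAL voice 1 (pitch 75, oldest) -> assign | voices=[87 74]
Op 14: note_on(69): all voices busy, STEAL voice 0 (pitch 87, oldest) -> assign | voices=[69 74]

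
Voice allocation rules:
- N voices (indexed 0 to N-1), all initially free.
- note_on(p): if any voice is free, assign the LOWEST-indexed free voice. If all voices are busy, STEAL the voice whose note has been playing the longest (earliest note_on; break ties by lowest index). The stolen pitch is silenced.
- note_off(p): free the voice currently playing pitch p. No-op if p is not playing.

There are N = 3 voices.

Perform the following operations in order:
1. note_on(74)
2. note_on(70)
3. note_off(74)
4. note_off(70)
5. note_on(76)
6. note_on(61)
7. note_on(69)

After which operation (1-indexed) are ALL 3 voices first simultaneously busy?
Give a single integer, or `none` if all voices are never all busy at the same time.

Answer: 7

Derivation:
Op 1: note_on(74): voice 0 is free -> assigned | voices=[74 - -]
Op 2: note_on(70): voice 1 is free -> assigned | voices=[74 70 -]
Op 3: note_off(74): free voice 0 | voices=[- 70 -]
Op 4: note_off(70): free voice 1 | voices=[- - -]
Op 5: note_on(76): voice 0 is free -> assigned | voices=[76 - -]
Op 6: note_on(61): voice 1 is free -> assigned | voices=[76 61 -]
Op 7: note_on(69): voice 2 is free -> assigned | voices=[76 61 69]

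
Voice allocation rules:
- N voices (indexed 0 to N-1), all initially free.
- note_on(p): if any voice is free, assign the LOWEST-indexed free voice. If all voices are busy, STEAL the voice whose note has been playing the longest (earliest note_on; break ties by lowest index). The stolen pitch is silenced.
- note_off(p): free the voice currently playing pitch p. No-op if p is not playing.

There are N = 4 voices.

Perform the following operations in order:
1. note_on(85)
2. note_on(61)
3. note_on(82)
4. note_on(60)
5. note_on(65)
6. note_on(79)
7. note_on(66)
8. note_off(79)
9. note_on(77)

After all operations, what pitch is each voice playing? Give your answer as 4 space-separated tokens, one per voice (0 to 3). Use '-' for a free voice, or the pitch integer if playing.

Op 1: note_on(85): voice 0 is free -> assigned | voices=[85 - - -]
Op 2: note_on(61): voice 1 is free -> assigned | voices=[85 61 - -]
Op 3: note_on(82): voice 2 is free -> assigned | voices=[85 61 82 -]
Op 4: note_on(60): voice 3 is free -> assigned | voices=[85 61 82 60]
Op 5: note_on(65): all voices busy, STEAL voice 0 (pitch 85, oldest) -> assign | voices=[65 61 82 60]
Op 6: note_on(79): all voices busy, STEAL voice 1 (pitch 61, oldest) -> assign | voices=[65 79 82 60]
Op 7: note_on(66): all voices busy, STEAL voice 2 (pitch 82, oldest) -> assign | voices=[65 79 66 60]
Op 8: note_off(79): free voice 1 | voices=[65 - 66 60]
Op 9: note_on(77): voice 1 is free -> assigned | voices=[65 77 66 60]

Answer: 65 77 66 60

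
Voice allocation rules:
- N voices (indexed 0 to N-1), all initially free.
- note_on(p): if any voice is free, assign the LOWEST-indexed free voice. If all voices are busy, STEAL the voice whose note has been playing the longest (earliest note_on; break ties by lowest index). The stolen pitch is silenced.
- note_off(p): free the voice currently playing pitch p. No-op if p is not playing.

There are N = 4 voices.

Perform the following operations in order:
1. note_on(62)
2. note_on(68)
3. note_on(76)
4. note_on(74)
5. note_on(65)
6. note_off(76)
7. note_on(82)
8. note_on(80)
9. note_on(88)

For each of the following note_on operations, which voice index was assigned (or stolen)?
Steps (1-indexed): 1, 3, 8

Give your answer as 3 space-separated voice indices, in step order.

Op 1: note_on(62): voice 0 is free -> assigned | voices=[62 - - -]
Op 2: note_on(68): voice 1 is free -> assigned | voices=[62 68 - -]
Op 3: note_on(76): voice 2 is free -> assigned | voices=[62 68 76 -]
Op 4: note_on(74): voice 3 is free -> assigned | voices=[62 68 76 74]
Op 5: note_on(65): all voices busy, STEAL voice 0 (pitch 62, oldest) -> assign | voices=[65 68 76 74]
Op 6: note_off(76): free voice 2 | voices=[65 68 - 74]
Op 7: note_on(82): voice 2 is free -> assigned | voices=[65 68 82 74]
Op 8: note_on(80): all voices busy, STEAL voice 1 (pitch 68, oldest) -> assign | voices=[65 80 82 74]
Op 9: note_on(88): all voices busy, STEAL voice 3 (pitch 74, oldest) -> assign | voices=[65 80 82 88]

Answer: 0 2 1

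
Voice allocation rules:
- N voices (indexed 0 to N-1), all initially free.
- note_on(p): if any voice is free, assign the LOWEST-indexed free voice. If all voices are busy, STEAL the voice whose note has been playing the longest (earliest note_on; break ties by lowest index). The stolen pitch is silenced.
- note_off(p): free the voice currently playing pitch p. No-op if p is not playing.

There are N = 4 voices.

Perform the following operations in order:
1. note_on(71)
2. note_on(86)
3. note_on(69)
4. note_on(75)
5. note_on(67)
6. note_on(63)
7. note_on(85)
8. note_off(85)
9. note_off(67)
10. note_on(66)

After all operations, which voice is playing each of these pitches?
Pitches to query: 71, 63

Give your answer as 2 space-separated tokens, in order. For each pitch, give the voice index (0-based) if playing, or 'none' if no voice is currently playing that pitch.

Answer: none 1

Derivation:
Op 1: note_on(71): voice 0 is free -> assigned | voices=[71 - - -]
Op 2: note_on(86): voice 1 is free -> assigned | voices=[71 86 - -]
Op 3: note_on(69): voice 2 is free -> assigned | voices=[71 86 69 -]
Op 4: note_on(75): voice 3 is free -> assigned | voices=[71 86 69 75]
Op 5: note_on(67): all voices busy, STEAL voice 0 (pitch 71, oldest) -> assign | voices=[67 86 69 75]
Op 6: note_on(63): all voices busy, STEAL voice 1 (pitch 86, oldest) -> assign | voices=[67 63 69 75]
Op 7: note_on(85): all voices busy, STEAL voice 2 (pitch 69, oldest) -> assign | voices=[67 63 85 75]
Op 8: note_off(85): free voice 2 | voices=[67 63 - 75]
Op 9: note_off(67): free voice 0 | voices=[- 63 - 75]
Op 10: note_on(66): voice 0 is free -> assigned | voices=[66 63 - 75]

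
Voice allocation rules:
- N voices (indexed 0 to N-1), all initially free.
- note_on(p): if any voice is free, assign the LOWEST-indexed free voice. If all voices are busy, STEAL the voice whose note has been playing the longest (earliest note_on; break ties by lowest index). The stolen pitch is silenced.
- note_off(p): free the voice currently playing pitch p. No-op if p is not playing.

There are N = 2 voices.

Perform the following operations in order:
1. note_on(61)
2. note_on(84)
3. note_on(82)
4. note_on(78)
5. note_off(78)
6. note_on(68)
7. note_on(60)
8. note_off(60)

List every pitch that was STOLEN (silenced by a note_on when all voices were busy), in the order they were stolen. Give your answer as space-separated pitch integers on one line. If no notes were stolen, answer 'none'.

Op 1: note_on(61): voice 0 is free -> assigned | voices=[61 -]
Op 2: note_on(84): voice 1 is free -> assigned | voices=[61 84]
Op 3: note_on(82): all voices busy, STEAL voice 0 (pitch 61, oldest) -> assign | voices=[82 84]
Op 4: note_on(78): all voices busy, STEAL voice 1 (pitch 84, oldest) -> assign | voices=[82 78]
Op 5: note_off(78): free voice 1 | voices=[82 -]
Op 6: note_on(68): voice 1 is free -> assigned | voices=[82 68]
Op 7: note_on(60): all voices busy, STEAL voice 0 (pitch 82, oldest) -> assign | voices=[60 68]
Op 8: note_off(60): free voice 0 | voices=[- 68]

Answer: 61 84 82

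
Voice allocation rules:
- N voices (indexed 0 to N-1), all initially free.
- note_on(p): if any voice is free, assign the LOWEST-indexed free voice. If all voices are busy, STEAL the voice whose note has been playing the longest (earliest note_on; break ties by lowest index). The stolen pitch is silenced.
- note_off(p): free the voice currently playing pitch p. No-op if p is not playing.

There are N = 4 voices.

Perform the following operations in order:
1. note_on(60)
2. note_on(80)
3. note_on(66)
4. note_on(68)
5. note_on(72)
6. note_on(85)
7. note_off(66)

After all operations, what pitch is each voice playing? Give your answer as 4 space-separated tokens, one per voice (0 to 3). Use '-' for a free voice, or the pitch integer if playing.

Answer: 72 85 - 68

Derivation:
Op 1: note_on(60): voice 0 is free -> assigned | voices=[60 - - -]
Op 2: note_on(80): voice 1 is free -> assigned | voices=[60 80 - -]
Op 3: note_on(66): voice 2 is free -> assigned | voices=[60 80 66 -]
Op 4: note_on(68): voice 3 is free -> assigned | voices=[60 80 66 68]
Op 5: note_on(72): all voices busy, STEAL voice 0 (pitch 60, oldest) -> assign | voices=[72 80 66 68]
Op 6: note_on(85): all voices busy, STEAL voice 1 (pitch 80, oldest) -> assign | voices=[72 85 66 68]
Op 7: note_off(66): free voice 2 | voices=[72 85 - 68]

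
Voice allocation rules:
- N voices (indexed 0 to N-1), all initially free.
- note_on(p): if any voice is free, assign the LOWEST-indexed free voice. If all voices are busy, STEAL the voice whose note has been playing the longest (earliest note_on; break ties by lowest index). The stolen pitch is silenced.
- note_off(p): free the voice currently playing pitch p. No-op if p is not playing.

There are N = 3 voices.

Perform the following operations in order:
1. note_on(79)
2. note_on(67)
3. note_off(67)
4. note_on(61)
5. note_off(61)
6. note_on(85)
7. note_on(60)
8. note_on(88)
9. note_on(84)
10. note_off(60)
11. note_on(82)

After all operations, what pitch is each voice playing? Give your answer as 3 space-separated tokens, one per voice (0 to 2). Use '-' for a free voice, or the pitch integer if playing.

Op 1: note_on(79): voice 0 is free -> assigned | voices=[79 - -]
Op 2: note_on(67): voice 1 is free -> assigned | voices=[79 67 -]
Op 3: note_off(67): free voice 1 | voices=[79 - -]
Op 4: note_on(61): voice 1 is free -> assigned | voices=[79 61 -]
Op 5: note_off(61): free voice 1 | voices=[79 - -]
Op 6: note_on(85): voice 1 is free -> assigned | voices=[79 85 -]
Op 7: note_on(60): voice 2 is free -> assigned | voices=[79 85 60]
Op 8: note_on(88): all voices busy, STEAL voice 0 (pitch 79, oldest) -> assign | voices=[88 85 60]
Op 9: note_on(84): all voices busy, STEAL voice 1 (pitch 85, oldest) -> assign | voices=[88 84 60]
Op 10: note_off(60): free voice 2 | voices=[88 84 -]
Op 11: note_on(82): voice 2 is free -> assigned | voices=[88 84 82]

Answer: 88 84 82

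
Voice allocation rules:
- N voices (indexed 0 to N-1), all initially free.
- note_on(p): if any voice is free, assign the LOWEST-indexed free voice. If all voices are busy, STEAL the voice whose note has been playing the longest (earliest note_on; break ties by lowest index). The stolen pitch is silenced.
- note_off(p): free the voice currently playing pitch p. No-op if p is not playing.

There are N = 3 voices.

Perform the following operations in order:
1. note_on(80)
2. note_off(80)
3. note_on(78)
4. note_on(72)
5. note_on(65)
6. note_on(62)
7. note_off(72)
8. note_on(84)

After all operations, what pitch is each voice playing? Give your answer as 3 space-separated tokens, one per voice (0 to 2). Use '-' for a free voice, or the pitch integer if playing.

Op 1: note_on(80): voice 0 is free -> assigned | voices=[80 - -]
Op 2: note_off(80): free voice 0 | voices=[- - -]
Op 3: note_on(78): voice 0 is free -> assigned | voices=[78 - -]
Op 4: note_on(72): voice 1 is free -> assigned | voices=[78 72 -]
Op 5: note_on(65): voice 2 is free -> assigned | voices=[78 72 65]
Op 6: note_on(62): all voices busy, STEAL voice 0 (pitch 78, oldest) -> assign | voices=[62 72 65]
Op 7: note_off(72): free voice 1 | voices=[62 - 65]
Op 8: note_on(84): voice 1 is free -> assigned | voices=[62 84 65]

Answer: 62 84 65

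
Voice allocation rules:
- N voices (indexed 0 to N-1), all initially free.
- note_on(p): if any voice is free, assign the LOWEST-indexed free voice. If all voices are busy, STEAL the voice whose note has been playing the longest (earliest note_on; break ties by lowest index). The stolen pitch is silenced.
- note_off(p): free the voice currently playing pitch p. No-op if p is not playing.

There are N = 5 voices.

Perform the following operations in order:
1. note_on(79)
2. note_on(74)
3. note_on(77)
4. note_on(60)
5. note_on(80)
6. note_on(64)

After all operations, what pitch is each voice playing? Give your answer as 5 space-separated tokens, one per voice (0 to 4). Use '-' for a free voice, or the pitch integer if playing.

Answer: 64 74 77 60 80

Derivation:
Op 1: note_on(79): voice 0 is free -> assigned | voices=[79 - - - -]
Op 2: note_on(74): voice 1 is free -> assigned | voices=[79 74 - - -]
Op 3: note_on(77): voice 2 is free -> assigned | voices=[79 74 77 - -]
Op 4: note_on(60): voice 3 is free -> assigned | voices=[79 74 77 60 -]
Op 5: note_on(80): voice 4 is free -> assigned | voices=[79 74 77 60 80]
Op 6: note_on(64): all voices busy, STEAL voice 0 (pitch 79, oldest) -> assign | voices=[64 74 77 60 80]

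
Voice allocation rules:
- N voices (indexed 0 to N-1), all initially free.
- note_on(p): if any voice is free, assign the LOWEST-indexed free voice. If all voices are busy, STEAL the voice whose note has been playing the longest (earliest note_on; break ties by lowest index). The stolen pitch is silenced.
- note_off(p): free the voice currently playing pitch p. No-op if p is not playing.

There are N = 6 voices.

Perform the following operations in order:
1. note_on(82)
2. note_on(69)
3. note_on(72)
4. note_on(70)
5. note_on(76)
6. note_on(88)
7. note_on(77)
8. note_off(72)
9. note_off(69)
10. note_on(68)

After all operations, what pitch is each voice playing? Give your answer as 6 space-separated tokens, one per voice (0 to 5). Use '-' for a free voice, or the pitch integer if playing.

Answer: 77 68 - 70 76 88

Derivation:
Op 1: note_on(82): voice 0 is free -> assigned | voices=[82 - - - - -]
Op 2: note_on(69): voice 1 is free -> assigned | voices=[82 69 - - - -]
Op 3: note_on(72): voice 2 is free -> assigned | voices=[82 69 72 - - -]
Op 4: note_on(70): voice 3 is free -> assigned | voices=[82 69 72 70 - -]
Op 5: note_on(76): voice 4 is free -> assigned | voices=[82 69 72 70 76 -]
Op 6: note_on(88): voice 5 is free -> assigned | voices=[82 69 72 70 76 88]
Op 7: note_on(77): all voices busy, STEAL voice 0 (pitch 82, oldest) -> assign | voices=[77 69 72 70 76 88]
Op 8: note_off(72): free voice 2 | voices=[77 69 - 70 76 88]
Op 9: note_off(69): free voice 1 | voices=[77 - - 70 76 88]
Op 10: note_on(68): voice 1 is free -> assigned | voices=[77 68 - 70 76 88]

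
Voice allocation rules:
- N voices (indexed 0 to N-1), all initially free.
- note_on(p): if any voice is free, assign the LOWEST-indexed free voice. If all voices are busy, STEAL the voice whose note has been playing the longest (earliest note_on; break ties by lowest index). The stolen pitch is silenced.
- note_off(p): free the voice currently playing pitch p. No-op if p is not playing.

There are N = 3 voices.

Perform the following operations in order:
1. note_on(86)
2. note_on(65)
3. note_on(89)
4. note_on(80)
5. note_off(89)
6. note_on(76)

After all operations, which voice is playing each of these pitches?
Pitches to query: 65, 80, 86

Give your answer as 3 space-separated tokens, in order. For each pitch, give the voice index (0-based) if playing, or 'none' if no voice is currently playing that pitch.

Answer: 1 0 none

Derivation:
Op 1: note_on(86): voice 0 is free -> assigned | voices=[86 - -]
Op 2: note_on(65): voice 1 is free -> assigned | voices=[86 65 -]
Op 3: note_on(89): voice 2 is free -> assigned | voices=[86 65 89]
Op 4: note_on(80): all voices busy, STEAL voice 0 (pitch 86, oldest) -> assign | voices=[80 65 89]
Op 5: note_off(89): free voice 2 | voices=[80 65 -]
Op 6: note_on(76): voice 2 is free -> assigned | voices=[80 65 76]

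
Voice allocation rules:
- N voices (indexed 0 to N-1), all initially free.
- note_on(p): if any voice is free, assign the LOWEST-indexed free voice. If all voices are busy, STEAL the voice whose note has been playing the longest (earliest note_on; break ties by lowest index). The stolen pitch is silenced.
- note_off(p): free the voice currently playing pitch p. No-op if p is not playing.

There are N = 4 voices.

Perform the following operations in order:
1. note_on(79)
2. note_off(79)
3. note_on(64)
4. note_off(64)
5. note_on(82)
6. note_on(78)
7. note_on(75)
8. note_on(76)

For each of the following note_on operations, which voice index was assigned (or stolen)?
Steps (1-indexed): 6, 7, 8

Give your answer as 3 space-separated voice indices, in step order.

Op 1: note_on(79): voice 0 is free -> assigned | voices=[79 - - -]
Op 2: note_off(79): free voice 0 | voices=[- - - -]
Op 3: note_on(64): voice 0 is free -> assigned | voices=[64 - - -]
Op 4: note_off(64): free voice 0 | voices=[- - - -]
Op 5: note_on(82): voice 0 is free -> assigned | voices=[82 - - -]
Op 6: note_on(78): voice 1 is free -> assigned | voices=[82 78 - -]
Op 7: note_on(75): voice 2 is free -> assigned | voices=[82 78 75 -]
Op 8: note_on(76): voice 3 is free -> assigned | voices=[82 78 75 76]

Answer: 1 2 3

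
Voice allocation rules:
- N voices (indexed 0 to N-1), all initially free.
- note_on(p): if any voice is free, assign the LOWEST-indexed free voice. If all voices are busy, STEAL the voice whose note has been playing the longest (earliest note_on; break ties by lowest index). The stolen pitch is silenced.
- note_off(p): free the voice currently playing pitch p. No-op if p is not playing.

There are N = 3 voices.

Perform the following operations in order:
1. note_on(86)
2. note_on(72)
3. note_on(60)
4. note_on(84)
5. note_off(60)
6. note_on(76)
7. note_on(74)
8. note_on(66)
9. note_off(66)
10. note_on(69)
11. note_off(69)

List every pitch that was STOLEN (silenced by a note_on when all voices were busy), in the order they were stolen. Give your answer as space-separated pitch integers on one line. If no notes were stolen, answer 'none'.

Op 1: note_on(86): voice 0 is free -> assigned | voices=[86 - -]
Op 2: note_on(72): voice 1 is free -> assigned | voices=[86 72 -]
Op 3: note_on(60): voice 2 is free -> assigned | voices=[86 72 60]
Op 4: note_on(84): all voices busy, STEAL voice 0 (pitch 86, oldest) -> assign | voices=[84 72 60]
Op 5: note_off(60): free voice 2 | voices=[84 72 -]
Op 6: note_on(76): voice 2 is free -> assigned | voices=[84 72 76]
Op 7: note_on(74): all voices busy, STEAL voice 1 (pitch 72, oldest) -> assign | voices=[84 74 76]
Op 8: note_on(66): all voices busy, STEAL voice 0 (pitch 84, oldest) -> assign | voices=[66 74 76]
Op 9: note_off(66): free voice 0 | voices=[- 74 76]
Op 10: note_on(69): voice 0 is free -> assigned | voices=[69 74 76]
Op 11: note_off(69): free voice 0 | voices=[- 74 76]

Answer: 86 72 84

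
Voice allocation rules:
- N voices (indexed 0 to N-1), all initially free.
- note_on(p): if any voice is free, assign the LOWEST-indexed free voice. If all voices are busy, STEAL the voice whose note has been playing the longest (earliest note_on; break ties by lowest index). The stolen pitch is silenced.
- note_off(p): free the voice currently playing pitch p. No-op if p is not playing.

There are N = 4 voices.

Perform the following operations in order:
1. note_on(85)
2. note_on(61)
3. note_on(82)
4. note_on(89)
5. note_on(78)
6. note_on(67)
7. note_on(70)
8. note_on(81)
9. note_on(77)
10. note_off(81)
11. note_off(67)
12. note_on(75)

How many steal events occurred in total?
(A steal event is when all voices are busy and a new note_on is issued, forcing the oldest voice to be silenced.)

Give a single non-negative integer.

Op 1: note_on(85): voice 0 is free -> assigned | voices=[85 - - -]
Op 2: note_on(61): voice 1 is free -> assigned | voices=[85 61 - -]
Op 3: note_on(82): voice 2 is free -> assigned | voices=[85 61 82 -]
Op 4: note_on(89): voice 3 is free -> assigned | voices=[85 61 82 89]
Op 5: note_on(78): all voices busy, STEAL voice 0 (pitch 85, oldest) -> assign | voices=[78 61 82 89]
Op 6: note_on(67): all voices busy, STEAL voice 1 (pitch 61, oldest) -> assign | voices=[78 67 82 89]
Op 7: note_on(70): all voices busy, STEAL voice 2 (pitch 82, oldest) -> assign | voices=[78 67 70 89]
Op 8: note_on(81): all voices busy, STEAL voice 3 (pitch 89, oldest) -> assign | voices=[78 67 70 81]
Op 9: note_on(77): all voices busy, STEAL voice 0 (pitch 78, oldest) -> assign | voices=[77 67 70 81]
Op 10: note_off(81): free voice 3 | voices=[77 67 70 -]
Op 11: note_off(67): free voice 1 | voices=[77 - 70 -]
Op 12: note_on(75): voice 1 is free -> assigned | voices=[77 75 70 -]

Answer: 5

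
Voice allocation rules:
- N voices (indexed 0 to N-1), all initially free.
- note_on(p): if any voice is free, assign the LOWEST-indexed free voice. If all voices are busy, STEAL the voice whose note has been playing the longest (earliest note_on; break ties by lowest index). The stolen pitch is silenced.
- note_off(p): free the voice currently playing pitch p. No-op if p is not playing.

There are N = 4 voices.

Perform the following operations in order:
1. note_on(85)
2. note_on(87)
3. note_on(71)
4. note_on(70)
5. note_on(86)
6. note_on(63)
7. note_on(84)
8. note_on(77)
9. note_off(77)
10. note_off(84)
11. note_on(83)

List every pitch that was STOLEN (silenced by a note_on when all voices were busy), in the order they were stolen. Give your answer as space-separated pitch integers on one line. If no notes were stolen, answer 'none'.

Answer: 85 87 71 70

Derivation:
Op 1: note_on(85): voice 0 is free -> assigned | voices=[85 - - -]
Op 2: note_on(87): voice 1 is free -> assigned | voices=[85 87 - -]
Op 3: note_on(71): voice 2 is free -> assigned | voices=[85 87 71 -]
Op 4: note_on(70): voice 3 is free -> assigned | voices=[85 87 71 70]
Op 5: note_on(86): all voices busy, STEAL voice 0 (pitch 85, oldest) -> assign | voices=[86 87 71 70]
Op 6: note_on(63): all voices busy, STEAL voice 1 (pitch 87, oldest) -> assign | voices=[86 63 71 70]
Op 7: note_on(84): all voices busy, STEAL voice 2 (pitch 71, oldest) -> assign | voices=[86 63 84 70]
Op 8: note_on(77): all voices busy, STEAL voice 3 (pitch 70, oldest) -> assign | voices=[86 63 84 77]
Op 9: note_off(77): free voice 3 | voices=[86 63 84 -]
Op 10: note_off(84): free voice 2 | voices=[86 63 - -]
Op 11: note_on(83): voice 2 is free -> assigned | voices=[86 63 83 -]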